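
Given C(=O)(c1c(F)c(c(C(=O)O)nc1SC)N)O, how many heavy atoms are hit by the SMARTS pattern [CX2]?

0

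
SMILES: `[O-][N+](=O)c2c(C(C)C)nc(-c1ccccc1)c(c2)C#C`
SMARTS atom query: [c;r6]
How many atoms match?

11

The query [c;r6] means: aromatic carbon that belongs to a six-membered ring.
Check the 20 heavy atoms by environment: 1× n (aromatic, in 6-ring) → no; 11× c (aromatic, in 6-ring) → match; 1× N (charge +1, acyclic) → no; 1× O (charge -1, acyclic) → no; 1× O (acyclic) → no; 5× C (acyclic) → no.
That gives 11 matching atoms.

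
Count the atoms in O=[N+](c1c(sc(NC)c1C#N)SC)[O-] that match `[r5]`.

5

Check the 14 heavy atoms by environment: 1× s (aromatic, in 5-ring) → match; 4× c (aromatic, in 5-ring) → match; 1× N (charge +1, acyclic) → no; 1× O (charge -1, acyclic) → no; 1× O (acyclic) → no; 1× S (acyclic) → no; 3× C (acyclic) → no; 2× N (acyclic) → no.
Summing the matching environments: 1 + 4 = 5 matching atoms.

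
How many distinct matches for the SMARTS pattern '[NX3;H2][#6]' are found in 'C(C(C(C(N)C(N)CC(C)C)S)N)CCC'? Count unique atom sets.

3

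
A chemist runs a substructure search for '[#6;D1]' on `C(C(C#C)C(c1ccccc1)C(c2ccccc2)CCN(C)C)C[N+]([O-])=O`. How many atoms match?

The query [#6;D1] means: carbon bonded to exactly one heavy atom.
Check the 27 heavy atoms by environment: 5× C (D2) → no; 3× C (D3) → no; 1× N (charge +1, D3) → no; 1× O (charge -1, D1) → no; 1× O (D1) → no; 2× c (aromatic, D3) → no; 10× c (aromatic, D2) → no; 1× N (D3) → no; 3× C (D1) → match.
That gives 3 matching atoms.

3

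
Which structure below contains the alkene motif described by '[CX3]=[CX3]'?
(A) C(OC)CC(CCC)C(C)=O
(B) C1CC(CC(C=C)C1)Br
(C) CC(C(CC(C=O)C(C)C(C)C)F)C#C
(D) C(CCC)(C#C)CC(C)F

[CX3]=[CX3] describes a non-aromatic C=C double bond between two sp2 carbons (an alkene).
(A) has an ethyl group (-CH2CH3) but its C-C bond is a single bond between CX4 carbons, not CX3=CX3.
(B) contains a vinyl group (-CH=CH2), which satisfies every atom and bond constraint.
(C) has an ethynyl group (-C#CH) but the C-C bond is a triple bond, not a double bond.
(D) has an ethynyl group (-C#CH) but the C-C bond is a triple bond, not a double bond.
So the answer is (B).

B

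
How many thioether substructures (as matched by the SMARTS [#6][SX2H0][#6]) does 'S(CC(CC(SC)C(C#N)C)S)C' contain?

2

[#6][SX2H0][#6] is the SMARTS for a thioether: an aliphatic sulfur bridging two carbons with no H on the sulfur.
The molecule carries 2 separate instances of a methylthio ether (-SCH3) meeting every constraint; each maps to a distinct set of atoms, giving 2 matches.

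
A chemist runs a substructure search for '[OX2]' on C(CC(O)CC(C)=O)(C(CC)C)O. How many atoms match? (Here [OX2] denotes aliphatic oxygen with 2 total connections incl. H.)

2

The query [OX2] means: aliphatic oxygen with two total connections — ether, hydroxyl, or ester single-bond O.
Check the 13 heavy atoms by environment: 9× C (X4) → no; 1× C (X3) → no; 1× O (X1) → no; 2× O (X2) → match.
That gives 2 matching atoms.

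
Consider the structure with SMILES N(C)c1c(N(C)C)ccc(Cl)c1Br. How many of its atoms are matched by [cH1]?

The query [cH1] means: aromatic carbon bearing exactly one hydrogen.
Check the 13 heavy atoms by environment: 4× c (aromatic, H0) → no; 2× c (aromatic, H1) → match; 1× Cl (H0) → no; 1× Br (H0) → no; 1× N (H0) → no; 3× C (H3) → no; 1× N (H1) → no.
That gives 2 matching atoms.

2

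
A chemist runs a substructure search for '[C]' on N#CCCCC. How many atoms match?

5

The query [C] means: uppercase C matches aliphatic (non-aromatic) carbon only.
Check the 6 heavy atoms by environment: 5× C → match; 1× N → no.
That gives 5 matching atoms.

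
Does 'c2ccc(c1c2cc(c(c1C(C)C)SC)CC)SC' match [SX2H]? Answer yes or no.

No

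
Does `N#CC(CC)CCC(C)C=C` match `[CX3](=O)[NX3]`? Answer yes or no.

The pattern [CX3](=O)[NX3] describes a carbonyl carbon bonded to a trivalent nitrogen — an amide.
The closest candidate here is a nitrile (-C#N), but the nitrile N is NX1 (triple-bonded), not NX3. No other fragment satisfies the full query, so there is no match.

No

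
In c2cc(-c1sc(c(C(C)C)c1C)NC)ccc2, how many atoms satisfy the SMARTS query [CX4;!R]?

5

The query [CX4;!R] means: aliphatic carbon with four total connections, not in a ring.
Check the 17 heavy atoms by environment: 1× s (aromatic, X2, in 5-ring) → no; 4× c (aromatic, X3, in 5-ring) → no; 5× C (X4, acyclic) → match; 6× c (aromatic, X3, in 6-ring) → no; 1× N (X3, acyclic) → no.
That gives 5 matching atoms.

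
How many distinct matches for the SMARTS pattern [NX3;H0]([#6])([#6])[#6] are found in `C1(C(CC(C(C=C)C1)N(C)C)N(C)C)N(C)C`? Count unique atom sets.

[NX3;H0]([#6])([#6])[#6] is the SMARTS for a tertiary amine: a trivalent nitrogen with no H, bonded to three carbons.
The molecule carries 3 separate instances of a dimethylamino group (-N(CH3)2) meeting every constraint; each maps to a distinct set of atoms, giving 3 matches.

3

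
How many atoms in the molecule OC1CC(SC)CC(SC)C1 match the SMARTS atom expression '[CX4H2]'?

The query [CX4H2] means: sp3 carbon (X4) with exactly two hydrogens.
Check the 11 heavy atoms by environment: 3× C (H2, X4) → match; 3× C (H1, X4) → no; 2× S (H0, X2) → no; 2× C (H3, X4) → no; 1× O (H1, X2) → no.
That gives 3 matching atoms.

3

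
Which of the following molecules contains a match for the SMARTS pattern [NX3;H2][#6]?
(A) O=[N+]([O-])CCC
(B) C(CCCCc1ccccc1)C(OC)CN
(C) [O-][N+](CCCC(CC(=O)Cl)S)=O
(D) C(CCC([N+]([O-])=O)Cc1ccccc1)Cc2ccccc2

B

[NX3;H2][#6] describes a trivalent nitrogen with two H attached to carbon (a primary amine).
(A) has a nitro group (-[N+](=O)[O-]) but the nitrogen is [N+] with no H, not NX3H2.
(B) contains a primary amino group (-NH2), which satisfies every atom and bond constraint.
(C) has a nitro group (-[N+](=O)[O-]) but the nitrogen is [N+] with no H, not NX3H2.
(D) has a nitro group (-[N+](=O)[O-]) but the nitrogen is [N+] with no H, not NX3H2.
So the answer is (B).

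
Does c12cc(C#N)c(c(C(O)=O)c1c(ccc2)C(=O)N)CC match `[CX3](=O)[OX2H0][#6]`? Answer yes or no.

The pattern [CX3](=O)[OX2H0][#6] describes a carbonyl carbon bonded to an oxygen that is itself bonded to carbon (no H on that O) — an ester.
The closest candidate here is a carboxylic acid group (-C(=O)OH), but the singly-bonded O carries H (OX2H1, not H0). No other fragment satisfies the full query, so there is no match.

No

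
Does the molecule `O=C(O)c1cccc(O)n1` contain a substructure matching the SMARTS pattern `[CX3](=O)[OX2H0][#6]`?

No

The pattern [CX3](=O)[OX2H0][#6] describes a carbonyl carbon bonded to an oxygen that is itself bonded to carbon (no H on that O) — an ester.
The closest candidate here is a carboxylic acid group (-C(=O)OH), but the singly-bonded O carries H (OX2H1, not H0). No other fragment satisfies the full query, so there is no match.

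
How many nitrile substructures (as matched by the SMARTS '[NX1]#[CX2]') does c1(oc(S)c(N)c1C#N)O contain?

[NX1]#[CX2] is the SMARTS for a nitrile: a nitrogen triple-bonded to a two-connected carbon.
Exactly one fragment in the molecule meets all constraints, giving 1 match.

1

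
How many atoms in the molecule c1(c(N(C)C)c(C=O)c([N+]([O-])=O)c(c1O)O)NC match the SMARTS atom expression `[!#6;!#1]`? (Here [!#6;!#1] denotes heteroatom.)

8

The query [!#6;!#1] means: not carbon and not hydrogen — any heteroatom.
Check the 18 heavy atoms by environment: 6× c (aromatic) → no; 4× O → match; 2× N → match; 4× C → no; 1× N (charge +1) → match; 1× O (charge -1) → match.
Summing the matching environments: 4 + 2 + 1 + 1 = 8 matching atoms.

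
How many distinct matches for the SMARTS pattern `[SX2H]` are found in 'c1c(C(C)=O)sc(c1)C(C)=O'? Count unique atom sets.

0

[SX2H] is the SMARTS for a thiol: an aliphatic sulfur with two connections, one being H.
No fragment in the molecule satisfies every constraint, giving 0 matches.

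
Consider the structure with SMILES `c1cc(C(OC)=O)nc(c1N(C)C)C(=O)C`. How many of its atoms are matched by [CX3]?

2

Check the 16 heavy atoms by environment: 1× n (aromatic, X2) → no; 5× c (aromatic, X3) → no; 1× N (X3) → no; 4× C (X4) → no; 2× C (X3) → match; 2× O (X1) → no; 1× O (X2) → no.
That gives 2 matching atoms.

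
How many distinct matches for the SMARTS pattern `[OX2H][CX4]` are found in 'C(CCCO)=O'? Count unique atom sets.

[OX2H][CX4] is the SMARTS for an aliphatic alcohol: a hydroxyl oxygen bound to an sp3 (X4) carbon.
Exactly one fragment in the molecule meets all constraints, giving 1 match.

1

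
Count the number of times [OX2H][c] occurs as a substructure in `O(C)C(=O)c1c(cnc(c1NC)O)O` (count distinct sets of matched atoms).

[OX2H][c] is the SMARTS for a phenol: a hydroxyl oxygen attached to an aromatic carbon.
The molecule carries 2 separate instances of a hydroxyl group (-OH) meeting every constraint; each maps to a distinct set of atoms, giving 2 matches.

2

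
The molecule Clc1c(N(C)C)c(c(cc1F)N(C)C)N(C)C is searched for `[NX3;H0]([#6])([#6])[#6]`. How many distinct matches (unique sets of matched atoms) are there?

[NX3;H0]([#6])([#6])[#6] is the SMARTS for a tertiary amine: a trivalent nitrogen with no H, bonded to three carbons.
The molecule carries 3 separate instances of a dimethylamino group (-N(CH3)2) meeting every constraint; each maps to a distinct set of atoms, giving 3 matches.

3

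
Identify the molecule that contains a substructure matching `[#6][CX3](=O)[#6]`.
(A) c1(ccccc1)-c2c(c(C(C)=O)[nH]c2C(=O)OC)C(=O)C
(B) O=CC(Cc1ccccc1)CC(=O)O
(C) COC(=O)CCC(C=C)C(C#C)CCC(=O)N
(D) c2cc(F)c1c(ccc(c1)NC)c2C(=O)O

A

[#6][CX3](=O)[#6] describes a carbonyl carbon (no H) flanked by two carbons (a ketone).
(A) contains an acetyl/ketone group (-C(=O)CH3), which satisfies every atom and bond constraint.
(B) has an aldehyde (-CHO) but the carbonyl carbon has H1, so it is not flanked by two carbons.
(C) has a primary amide (-C(=O)NH2) but one neighbour of the carbonyl carbon is N, not C.
(D) has a carboxylic acid group (-C(=O)OH) but one neighbour of the carbonyl carbon is O, not C.
So the answer is (A).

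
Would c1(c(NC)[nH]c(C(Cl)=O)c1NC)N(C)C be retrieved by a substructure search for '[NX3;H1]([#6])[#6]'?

Yes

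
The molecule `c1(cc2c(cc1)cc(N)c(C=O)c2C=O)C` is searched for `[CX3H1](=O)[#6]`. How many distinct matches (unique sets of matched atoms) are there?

[CX3H1](=O)[#6] is the SMARTS for an aldehyde: an sp2 carbon with one H, double-bonded to O and single-bonded to carbon.
The molecule carries 2 separate instances of an aldehyde (-CHO) meeting every constraint; each maps to a distinct set of atoms, giving 2 matches.

2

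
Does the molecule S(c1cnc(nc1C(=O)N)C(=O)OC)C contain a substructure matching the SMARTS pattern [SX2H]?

No

The pattern [SX2H] describes an aliphatic sulfur with two connections, one being H — a thiol.
The closest candidate here is a methylthio ether (-SCH3), but the sulfur has H0 (bonded to two carbons), not H1. No other fragment satisfies the full query, so there is no match.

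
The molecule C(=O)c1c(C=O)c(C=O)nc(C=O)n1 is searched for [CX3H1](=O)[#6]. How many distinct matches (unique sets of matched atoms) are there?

[CX3H1](=O)[#6] is the SMARTS for an aldehyde: an sp2 carbon with one H, double-bonded to O and single-bonded to carbon.
The molecule carries 4 separate instances of an aldehyde (-CHO) meeting every constraint; each maps to a distinct set of atoms, giving 4 matches.

4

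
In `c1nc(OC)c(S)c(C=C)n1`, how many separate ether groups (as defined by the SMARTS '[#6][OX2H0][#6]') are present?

[#6][OX2H0][#6] is the SMARTS for an ether: an aliphatic oxygen bridging two carbons with no H on the oxygen.
Exactly one fragment in the molecule meets all constraints, giving 1 match.

1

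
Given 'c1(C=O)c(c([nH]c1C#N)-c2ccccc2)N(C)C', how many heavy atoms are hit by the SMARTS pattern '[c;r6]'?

6

The query [c;r6] means: aromatic carbon that belongs to a six-membered ring.
Check the 18 heavy atoms by environment: 1× n (aromatic, in 5-ring) → no; 4× c (aromatic, in 5-ring) → no; 2× N (acyclic) → no; 4× C (acyclic) → no; 1× O (acyclic) → no; 6× c (aromatic, in 6-ring) → match.
That gives 6 matching atoms.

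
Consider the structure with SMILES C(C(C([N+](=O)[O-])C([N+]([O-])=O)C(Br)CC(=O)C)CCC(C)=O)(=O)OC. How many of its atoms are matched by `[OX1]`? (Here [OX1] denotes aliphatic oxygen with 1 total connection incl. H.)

The query [OX1] means: aliphatic oxygen with one total connection — typically a carbonyl =O or an oxide.
Check the 24 heavy atoms by environment: 10× C (X4) → no; 3× C (X3) → no; 5× O (X1) → match; 1× O (X2) → no; 1× Br (X1) → no; 2× N (charge +1, X3) → no; 2× O (charge -1, X1) → match.
Summing the matching environments: 5 + 2 = 7 matching atoms.

7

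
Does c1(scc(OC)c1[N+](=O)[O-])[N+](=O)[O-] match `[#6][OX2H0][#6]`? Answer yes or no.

Yes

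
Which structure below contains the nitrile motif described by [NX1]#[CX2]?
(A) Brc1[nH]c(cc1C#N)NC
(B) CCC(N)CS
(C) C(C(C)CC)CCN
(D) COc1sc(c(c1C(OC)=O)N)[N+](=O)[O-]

A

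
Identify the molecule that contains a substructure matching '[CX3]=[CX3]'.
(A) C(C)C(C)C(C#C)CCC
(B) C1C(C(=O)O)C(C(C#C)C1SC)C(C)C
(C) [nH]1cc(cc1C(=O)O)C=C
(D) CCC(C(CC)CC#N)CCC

[CX3]=[CX3] describes a non-aromatic C=C double bond between two sp2 carbons (an alkene).
(A) has an ethyl group (-CH2CH3) but its C-C bond is a single bond between CX4 carbons, not CX3=CX3.
(B) has an ethynyl group (-C#CH) but the C-C bond is a triple bond, not a double bond.
(C) contains a vinyl group (-CH=CH2), which satisfies every atom and bond constraint.
(D) has an ethyl group (-CH2CH3) but its C-C bond is a single bond between CX4 carbons, not CX3=CX3.
So the answer is (C).

C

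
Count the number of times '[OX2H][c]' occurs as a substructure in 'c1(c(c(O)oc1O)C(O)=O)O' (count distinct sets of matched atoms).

[OX2H][c] is the SMARTS for a phenol: a hydroxyl oxygen attached to an aromatic carbon.
The molecule carries 3 separate instances of a hydroxyl group (-OH) meeting every constraint; each maps to a distinct set of atoms, giving 3 matches.

3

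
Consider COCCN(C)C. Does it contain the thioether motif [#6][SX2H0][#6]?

The pattern [#6][SX2H0][#6] describes an aliphatic sulfur bridging two carbons with no H on the sulfur — a thioether.
The closest candidate here is a methoxy ether (-OCH3), but the bridging atom is O, not S. No other fragment satisfies the full query, so there is no match.

No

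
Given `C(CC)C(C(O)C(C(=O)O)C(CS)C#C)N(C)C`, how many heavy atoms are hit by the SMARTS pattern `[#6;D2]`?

The query [#6;D2] means: any carbon bonded to exactly two heavy atoms.
Check the 18 heavy atoms by environment: 4× C (D2) → match; 5× C (D3) → no; 1× N (D3) → no; 4× C (D1) → no; 3× O (D1) → no; 1× S (D1) → no.
That gives 4 matching atoms.

4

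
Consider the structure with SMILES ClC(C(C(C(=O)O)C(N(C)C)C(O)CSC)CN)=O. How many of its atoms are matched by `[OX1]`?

The query [OX1] means: aliphatic oxygen with one total connection — typically a carbonyl =O or an oxide.
Check the 19 heavy atoms by environment: 9× C (X4) → no; 1× S (X2) → no; 2× O (X2) → no; 2× N (X3) → no; 2× C (X3) → no; 2× O (X1) → match; 1× Cl (X1) → no.
That gives 2 matching atoms.

2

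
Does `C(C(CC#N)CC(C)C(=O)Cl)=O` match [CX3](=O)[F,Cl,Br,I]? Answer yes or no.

Yes

The pattern [CX3](=O)[F,Cl,Br,I] describes a carbonyl carbon bonded to a halogen — an acyl halide.
The molecule carries an acyl chloride (-C(=O)Cl), whose atoms satisfy every constraint of the query, so the pattern matches.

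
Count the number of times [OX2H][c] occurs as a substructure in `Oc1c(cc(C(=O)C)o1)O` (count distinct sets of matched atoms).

2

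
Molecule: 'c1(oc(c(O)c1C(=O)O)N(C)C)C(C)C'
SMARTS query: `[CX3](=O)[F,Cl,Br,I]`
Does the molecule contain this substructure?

The pattern [CX3](=O)[F,Cl,Br,I] describes a carbonyl carbon bonded to a halogen — an acyl halide.
The closest candidate here is a carboxylic acid group (-C(=O)OH), but the carbonyl is bonded to -OH, not to a halogen. No other fragment satisfies the full query, so there is no match.

No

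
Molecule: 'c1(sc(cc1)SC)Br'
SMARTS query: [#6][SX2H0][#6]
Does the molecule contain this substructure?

Yes

The pattern [#6][SX2H0][#6] describes an aliphatic sulfur bridging two carbons with no H on the sulfur — a thioether.
The molecule carries a methylthio ether (-SCH3), whose atoms satisfy every constraint of the query, so the pattern matches.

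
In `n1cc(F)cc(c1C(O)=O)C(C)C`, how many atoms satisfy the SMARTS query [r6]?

6

Check the 13 heavy atoms by environment: 1× n (aromatic, in 6-ring) → match; 5× c (aromatic, in 6-ring) → match; 4× C (acyclic) → no; 2× O (acyclic) → no; 1× F (acyclic) → no.
Summing the matching environments: 1 + 5 = 6 matching atoms.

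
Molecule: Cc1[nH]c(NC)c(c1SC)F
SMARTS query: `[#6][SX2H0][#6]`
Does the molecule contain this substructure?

The pattern [#6][SX2H0][#6] describes an aliphatic sulfur bridging two carbons with no H on the sulfur — a thioether.
The molecule carries a methylthio ether (-SCH3), whose atoms satisfy every constraint of the query, so the pattern matches.

Yes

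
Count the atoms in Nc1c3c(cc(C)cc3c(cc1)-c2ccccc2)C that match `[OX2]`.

0

Check the 19 heavy atoms by environment: 16× c (aromatic, X3) → no; 2× C (X4) → no; 1× N (X3) → no.
No environment satisfies the query, so 0 matching atoms.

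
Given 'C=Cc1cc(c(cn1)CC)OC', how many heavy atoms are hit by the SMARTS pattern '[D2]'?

6

Check the 12 heavy atoms by environment: 1× n (aromatic, D2) → match; 3× c (aromatic, D3) → no; 2× c (aromatic, D2) → match; 2× C (D2) → match; 3× C (D1) → no; 1× O (D2) → match.
Summing the matching environments: 1 + 2 + 2 + 1 = 6 matching atoms.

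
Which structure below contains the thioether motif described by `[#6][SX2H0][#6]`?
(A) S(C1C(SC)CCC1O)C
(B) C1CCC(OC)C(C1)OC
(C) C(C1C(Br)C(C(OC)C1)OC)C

[#6][SX2H0][#6] describes an aliphatic sulfur bridging two carbons with no H on the sulfur (a thioether).
(A) contains a methylthio ether (-SCH3), which satisfies every atom and bond constraint.
(B) has a methoxy ether (-OCH3) but the bridging atom is O, not S.
(C) has a methoxy ether (-OCH3) but the bridging atom is O, not S.
So the answer is (A).

A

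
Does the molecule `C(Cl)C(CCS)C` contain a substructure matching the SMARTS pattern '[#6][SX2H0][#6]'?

The pattern [#6][SX2H0][#6] describes an aliphatic sulfur bridging two carbons with no H on the sulfur — a thioether.
The closest candidate here is a thiol (-SH), but the sulfur has H1, not H0 bridging two carbons. No other fragment satisfies the full query, so there is no match.

No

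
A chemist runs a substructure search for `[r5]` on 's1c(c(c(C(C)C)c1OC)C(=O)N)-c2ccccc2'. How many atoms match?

The query [r5] means: r5 matches atoms in a five-membered ring.
Check the 19 heavy atoms by environment: 1× s (aromatic, in 5-ring) → match; 4× c (aromatic, in 5-ring) → match; 2× O (acyclic) → no; 5× C (acyclic) → no; 6× c (aromatic, in 6-ring) → no; 1× N (acyclic) → no.
Summing the matching environments: 1 + 4 = 5 matching atoms.

5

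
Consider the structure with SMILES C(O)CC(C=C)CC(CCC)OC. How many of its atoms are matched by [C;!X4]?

The query [C;!X4] means: aliphatic carbon that does not have four total connections.
Check the 13 heavy atoms by environment: 9× C (X4) → no; 2× O (X2) → no; 2× C (X3) → match.
That gives 2 matching atoms.

2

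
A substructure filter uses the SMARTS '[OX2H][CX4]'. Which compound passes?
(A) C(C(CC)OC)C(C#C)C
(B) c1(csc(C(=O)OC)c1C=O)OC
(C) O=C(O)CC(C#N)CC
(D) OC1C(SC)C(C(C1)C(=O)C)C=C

D

[OX2H][CX4] describes a hydroxyl oxygen bound to an sp3 (X4) carbon (an aliphatic alcohol).
(A) has a methoxy ether (-OCH3) but the oxygen has H0 (ether), not H1.
(B) has a methoxy ether (-OCH3) but the oxygen has H0 (ether), not H1.
(C) has a carboxylic acid group (-C(=O)OH) but the -OH is on a CX3 carbonyl carbon, not a CX4 carbon.
(D) contains a hydroxyl group (-OH), which satisfies every atom and bond constraint.
So the answer is (D).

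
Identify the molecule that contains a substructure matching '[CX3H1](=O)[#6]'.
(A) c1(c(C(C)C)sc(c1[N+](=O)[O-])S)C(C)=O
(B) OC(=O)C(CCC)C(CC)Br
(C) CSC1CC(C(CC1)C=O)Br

[CX3H1](=O)[#6] describes an sp2 carbon with one H, double-bonded to O and single-bonded to carbon (an aldehyde).
(A) has an acetyl/ketone group (-C(=O)CH3) but the carbonyl carbon has H0 (two carbon neighbours), not H1.
(B) has a carboxylic acid group (-C(=O)OH) but the carbonyl carbon has H0 and is bonded to O, not H1.
(C) contains an aldehyde (-CHO), which satisfies every atom and bond constraint.
So the answer is (C).

C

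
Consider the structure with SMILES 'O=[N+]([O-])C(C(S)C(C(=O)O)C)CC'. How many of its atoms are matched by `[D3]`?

5

The query [D3] means: atom with exactly three heavy-atom neighbours.
Check the 13 heavy atoms by environment: 2× C (D1) → no; 1× C (D2) → no; 4× C (D3) → match; 3× O (D1) → no; 1× N (charge +1, D3) → match; 1× O (charge -1, D1) → no; 1× S (D1) → no.
Summing the matching environments: 4 + 1 = 5 matching atoms.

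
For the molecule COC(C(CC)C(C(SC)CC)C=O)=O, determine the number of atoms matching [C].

11

The query [C] means: uppercase C matches aliphatic (non-aromatic) carbon only.
Check the 15 heavy atoms by environment: 11× C → match; 3× O → no; 1× S → no.
That gives 11 matching atoms.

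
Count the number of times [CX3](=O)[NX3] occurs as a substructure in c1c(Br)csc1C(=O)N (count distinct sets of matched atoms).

[CX3](=O)[NX3] is the SMARTS for an amide: a carbonyl carbon bonded to a trivalent nitrogen.
Exactly one fragment in the molecule meets all constraints, giving 1 match.

1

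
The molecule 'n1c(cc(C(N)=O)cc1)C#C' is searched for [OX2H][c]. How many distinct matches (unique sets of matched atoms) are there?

[OX2H][c] is the SMARTS for a phenol: a hydroxyl oxygen attached to an aromatic carbon.
No fragment in the molecule satisfies every constraint, giving 0 matches.

0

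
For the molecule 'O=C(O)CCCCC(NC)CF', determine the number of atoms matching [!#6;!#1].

4

The query [!#6;!#1] means: not carbon and not hydrogen — any heteroatom.
Check the 12 heavy atoms by environment: 8× C → no; 2× O → match; 1× F → match; 1× N → match.
Summing the matching environments: 2 + 1 + 1 = 4 matching atoms.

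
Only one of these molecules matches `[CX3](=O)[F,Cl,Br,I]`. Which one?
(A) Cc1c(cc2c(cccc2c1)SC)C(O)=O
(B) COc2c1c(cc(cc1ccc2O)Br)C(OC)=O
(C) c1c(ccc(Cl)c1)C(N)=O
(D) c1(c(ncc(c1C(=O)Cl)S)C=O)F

[CX3](=O)[F,Cl,Br,I] describes a carbonyl carbon bonded to a halogen (an acyl halide).
(A) has a carboxylic acid group (-C(=O)OH) but the carbonyl is bonded to -OH, not to a halogen.
(B) has a methyl-ester group (-C(=O)OCH3) but the carbonyl is bonded to -O-C, not to a halogen.
(C) has a chloro substituent but the Cl is not on a carbonyl carbon.
(D) contains an acyl chloride (-C(=O)Cl), which satisfies every atom and bond constraint.
So the answer is (D).

D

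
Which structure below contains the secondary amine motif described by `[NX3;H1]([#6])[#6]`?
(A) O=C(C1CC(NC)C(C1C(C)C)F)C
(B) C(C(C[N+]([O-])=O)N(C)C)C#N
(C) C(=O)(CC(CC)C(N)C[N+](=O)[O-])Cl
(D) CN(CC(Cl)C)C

A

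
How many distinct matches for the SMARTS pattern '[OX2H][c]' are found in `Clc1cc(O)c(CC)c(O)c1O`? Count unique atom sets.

3

[OX2H][c] is the SMARTS for a phenol: a hydroxyl oxygen attached to an aromatic carbon.
The molecule carries 3 separate instances of a hydroxyl group (-OH) meeting every constraint; each maps to a distinct set of atoms, giving 3 matches.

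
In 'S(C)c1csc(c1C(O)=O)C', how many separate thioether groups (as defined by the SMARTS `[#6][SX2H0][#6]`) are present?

[#6][SX2H0][#6] is the SMARTS for a thioether: an aliphatic sulfur bridging two carbons with no H on the sulfur.
Exactly one fragment in the molecule meets all constraints, giving 1 match.

1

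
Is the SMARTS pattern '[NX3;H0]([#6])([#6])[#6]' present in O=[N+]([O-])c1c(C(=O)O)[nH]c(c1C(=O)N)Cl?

The pattern [NX3;H0]([#6])([#6])[#6] describes a trivalent nitrogen with no H, bonded to three carbons — a tertiary amine.
The closest candidate here is a primary amide (-C(=O)NH2), but the amide nitrogen has H2 and only one carbon neighbour. No other fragment satisfies the full query, so there is no match.

No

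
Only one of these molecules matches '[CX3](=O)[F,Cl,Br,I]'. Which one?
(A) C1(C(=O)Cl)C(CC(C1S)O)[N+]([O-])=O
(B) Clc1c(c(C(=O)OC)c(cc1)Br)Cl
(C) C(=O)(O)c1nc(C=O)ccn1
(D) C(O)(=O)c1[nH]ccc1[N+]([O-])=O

A

[CX3](=O)[F,Cl,Br,I] describes a carbonyl carbon bonded to a halogen (an acyl halide).
(A) contains an acyl chloride (-C(=O)Cl), which satisfies every atom and bond constraint.
(B) has a methyl-ester group (-C(=O)OCH3) but the carbonyl is bonded to -O-C, not to a halogen.
(C) has a carboxylic acid group (-C(=O)OH) but the carbonyl is bonded to -OH, not to a halogen.
(D) has a carboxylic acid group (-C(=O)OH) but the carbonyl is bonded to -OH, not to a halogen.
So the answer is (A).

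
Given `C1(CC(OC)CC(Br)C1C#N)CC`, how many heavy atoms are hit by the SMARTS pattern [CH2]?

3

The query [CH2] means: aliphatic carbon with exactly two hydrogens.
Check the 13 heavy atoms by environment: 4× C (H1) → no; 3× C (H2) → match; 1× O (H0) → no; 2× C (H3) → no; 1× C (H0) → no; 1× N (H0) → no; 1× Br (H0) → no.
That gives 3 matching atoms.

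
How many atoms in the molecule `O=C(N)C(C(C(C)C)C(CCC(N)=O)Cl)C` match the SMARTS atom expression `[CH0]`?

The query [CH0] means: aliphatic carbon with no attached hydrogen.
Check the 16 heavy atoms by environment: 2× C (H2) → no; 4× C (H1) → no; 3× C (H3) → no; 2× C (H0) → match; 2× O (H0) → no; 2× N (H2) → no; 1× Cl (H0) → no.
That gives 2 matching atoms.

2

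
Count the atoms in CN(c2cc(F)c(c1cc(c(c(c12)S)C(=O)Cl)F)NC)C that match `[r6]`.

The query [r6] means: r6 matches atoms in a six-membered ring.
Check the 21 heavy atoms by environment: 10× c (aromatic, in 6-ring) → match; 2× N (acyclic) → no; 4× C (acyclic) → no; 1× S (acyclic) → no; 2× F (acyclic) → no; 1× O (acyclic) → no; 1× Cl (acyclic) → no.
That gives 10 matching atoms.

10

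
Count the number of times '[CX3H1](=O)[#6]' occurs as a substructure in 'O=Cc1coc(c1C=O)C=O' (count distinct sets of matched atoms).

3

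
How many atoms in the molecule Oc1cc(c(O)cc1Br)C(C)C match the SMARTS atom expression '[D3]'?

5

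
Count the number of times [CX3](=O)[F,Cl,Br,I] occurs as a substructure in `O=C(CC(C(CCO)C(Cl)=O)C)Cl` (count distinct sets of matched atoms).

2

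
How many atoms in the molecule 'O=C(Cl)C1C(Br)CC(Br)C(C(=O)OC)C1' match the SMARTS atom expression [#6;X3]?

2

Check the 15 heavy atoms by environment: 7× C (X4) → no; 2× Br (X1) → no; 2× C (X3) → match; 2× O (X1) → no; 1× Cl (X1) → no; 1× O (X2) → no.
That gives 2 matching atoms.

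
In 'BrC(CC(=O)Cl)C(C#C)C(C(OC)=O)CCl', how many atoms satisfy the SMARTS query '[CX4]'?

The query [CX4] means: C with X4: aliphatic carbon with exactly 4 total connections (bonds + H).
Check the 16 heavy atoms by environment: 6× C (X4) → match; 2× C (X2) → no; 2× C (X3) → no; 2× O (X1) → no; 2× Cl (X1) → no; 1× O (X2) → no; 1× Br (X1) → no.
That gives 6 matching atoms.

6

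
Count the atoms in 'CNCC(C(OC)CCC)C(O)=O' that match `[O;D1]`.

The query [O;D1] means: aliphatic oxygen bonded to exactly one heavy atom.
Check the 13 heavy atoms by environment: 3× C (D2) → no; 3× C (D3) → no; 2× O (D1) → match; 3× C (D1) → no; 1× O (D2) → no; 1× N (D2) → no.
That gives 2 matching atoms.

2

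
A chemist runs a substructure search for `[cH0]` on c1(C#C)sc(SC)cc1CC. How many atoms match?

The query [cH0] means: aromatic carbon with no attached hydrogen (substituted or ring-fusion).
Check the 11 heavy atoms by environment: 1× s (aromatic, H0) → no; 3× c (aromatic, H0) → match; 1× c (aromatic, H1) → no; 1× C (H2) → no; 2× C (H3) → no; 1× C (H0) → no; 1× C (H1) → no; 1× S (H0) → no.
That gives 3 matching atoms.

3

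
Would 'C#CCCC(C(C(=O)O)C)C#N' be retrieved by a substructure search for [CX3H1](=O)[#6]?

The pattern [CX3H1](=O)[#6] describes an sp2 carbon with one H, double-bonded to O and single-bonded to carbon — an aldehyde.
The closest candidate here is a carboxylic acid group (-C(=O)OH), but the carbonyl carbon has H0 and is bonded to O, not H1. No other fragment satisfies the full query, so there is no match.

No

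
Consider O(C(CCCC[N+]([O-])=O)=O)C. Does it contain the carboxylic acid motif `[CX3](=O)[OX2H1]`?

No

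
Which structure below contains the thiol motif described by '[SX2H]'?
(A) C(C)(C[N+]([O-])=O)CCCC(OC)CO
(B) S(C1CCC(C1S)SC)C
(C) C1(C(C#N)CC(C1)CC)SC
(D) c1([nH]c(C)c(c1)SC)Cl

B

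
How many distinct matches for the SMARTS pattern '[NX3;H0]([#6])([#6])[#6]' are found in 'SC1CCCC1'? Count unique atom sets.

0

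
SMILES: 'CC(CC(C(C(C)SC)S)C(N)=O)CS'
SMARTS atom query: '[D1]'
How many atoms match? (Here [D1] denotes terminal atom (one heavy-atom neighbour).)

7

Check the 15 heavy atoms by environment: 2× C (D2) → no; 5× C (D3) → no; 3× C (D1) → match; 2× S (D1) → match; 1× S (D2) → no; 1× O (D1) → match; 1× N (D1) → match.
Summing the matching environments: 3 + 2 + 1 + 1 = 7 matching atoms.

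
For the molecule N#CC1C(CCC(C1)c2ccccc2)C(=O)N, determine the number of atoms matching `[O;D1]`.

The query [O;D1] means: aliphatic oxygen bonded to exactly one heavy atom.
Check the 17 heavy atoms by environment: 4× C (D3) → no; 4× C (D2) → no; 1× c (aromatic, D3) → no; 5× c (aromatic, D2) → no; 2× N (D1) → no; 1× O (D1) → match.
That gives 1 matching atom.

1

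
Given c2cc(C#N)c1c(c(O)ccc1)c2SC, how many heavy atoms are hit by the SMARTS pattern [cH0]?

5

The query [cH0] means: aromatic carbon with no attached hydrogen (substituted or ring-fusion).
Check the 15 heavy atoms by environment: 5× c (aromatic, H0) → match; 5× c (aromatic, H1) → no; 1× S (H0) → no; 1× C (H3) → no; 1× O (H1) → no; 1× C (H0) → no; 1× N (H0) → no.
That gives 5 matching atoms.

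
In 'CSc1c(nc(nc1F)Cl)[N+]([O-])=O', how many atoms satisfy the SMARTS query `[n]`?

Check the 13 heavy atoms by environment: 2× n (aromatic) → match; 4× c (aromatic) → no; 1× Cl → no; 1× F → no; 1× S → no; 1× C → no; 1× N (charge +1) → no; 1× O (charge -1) → no; 1× O → no.
That gives 2 matching atoms.

2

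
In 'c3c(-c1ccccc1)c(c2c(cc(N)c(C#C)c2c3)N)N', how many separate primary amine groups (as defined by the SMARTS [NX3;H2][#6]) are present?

3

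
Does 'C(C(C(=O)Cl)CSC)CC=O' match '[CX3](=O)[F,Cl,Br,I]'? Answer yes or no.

The pattern [CX3](=O)[F,Cl,Br,I] describes a carbonyl carbon bonded to a halogen — an acyl halide.
The molecule carries an acyl chloride (-C(=O)Cl), whose atoms satisfy every constraint of the query, so the pattern matches.

Yes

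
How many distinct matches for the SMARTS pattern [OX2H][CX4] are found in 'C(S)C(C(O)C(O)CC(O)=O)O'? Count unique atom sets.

[OX2H][CX4] is the SMARTS for an aliphatic alcohol: a hydroxyl oxygen bound to an sp3 (X4) carbon.
The molecule carries 3 separate instances of a hydroxyl group (-OH) meeting every constraint; each maps to a distinct set of atoms, giving 3 matches.

3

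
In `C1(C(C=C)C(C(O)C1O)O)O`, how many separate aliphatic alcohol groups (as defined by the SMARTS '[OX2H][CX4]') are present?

[OX2H][CX4] is the SMARTS for an aliphatic alcohol: a hydroxyl oxygen bound to an sp3 (X4) carbon.
The molecule carries 4 separate instances of a hydroxyl group (-OH) meeting every constraint; each maps to a distinct set of atoms, giving 4 matches.

4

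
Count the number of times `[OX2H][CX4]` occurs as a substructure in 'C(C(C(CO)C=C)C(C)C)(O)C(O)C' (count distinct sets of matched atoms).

[OX2H][CX4] is the SMARTS for an aliphatic alcohol: a hydroxyl oxygen bound to an sp3 (X4) carbon.
The molecule carries 3 separate instances of a hydroxyl group (-OH) meeting every constraint; each maps to a distinct set of atoms, giving 3 matches.

3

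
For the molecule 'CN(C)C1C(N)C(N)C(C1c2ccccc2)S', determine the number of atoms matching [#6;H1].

10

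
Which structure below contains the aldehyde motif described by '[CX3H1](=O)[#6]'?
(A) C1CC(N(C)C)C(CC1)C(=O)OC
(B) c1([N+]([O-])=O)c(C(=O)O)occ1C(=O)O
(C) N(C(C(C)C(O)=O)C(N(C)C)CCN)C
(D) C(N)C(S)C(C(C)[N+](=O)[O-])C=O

[CX3H1](=O)[#6] describes an sp2 carbon with one H, double-bonded to O and single-bonded to carbon (an aldehyde).
(A) has a methyl-ester group (-C(=O)OCH3) but the carbonyl carbon has H0, not H1.
(B) has a carboxylic acid group (-C(=O)OH) but the carbonyl carbon has H0 and is bonded to O, not H1.
(C) has a carboxylic acid group (-C(=O)OH) but the carbonyl carbon has H0 and is bonded to O, not H1.
(D) contains an aldehyde (-CHO), which satisfies every atom and bond constraint.
So the answer is (D).

D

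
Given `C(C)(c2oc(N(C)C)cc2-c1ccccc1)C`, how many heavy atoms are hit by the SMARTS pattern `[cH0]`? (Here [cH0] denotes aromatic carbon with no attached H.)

4

The query [cH0] means: aromatic carbon with no attached hydrogen (substituted or ring-fusion).
Check the 17 heavy atoms by environment: 1× o (aromatic, H0) → no; 4× c (aromatic, H0) → match; 6× c (aromatic, H1) → no; 1× N (H0) → no; 4× C (H3) → no; 1× C (H1) → no.
That gives 4 matching atoms.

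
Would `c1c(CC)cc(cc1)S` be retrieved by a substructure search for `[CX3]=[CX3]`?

No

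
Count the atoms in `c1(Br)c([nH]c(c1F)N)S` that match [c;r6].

The query [c;r6] means: aromatic carbon that belongs to a six-membered ring.
Check the 9 heavy atoms by environment: 1× n (aromatic, in 5-ring) → no; 4× c (aromatic, in 5-ring) → no; 1× S (acyclic) → no; 1× Br (acyclic) → no; 1× N (acyclic) → no; 1× F (acyclic) → no.
No environment satisfies the query, so 0 matching atoms.

0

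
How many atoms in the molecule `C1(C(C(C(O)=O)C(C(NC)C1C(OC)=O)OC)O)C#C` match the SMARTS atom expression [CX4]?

The query [CX4] means: C with X4: aliphatic carbon with exactly 4 total connections (bonds + H).
Check the 20 heavy atoms by environment: 9× C (X4) → match; 4× O (X2) → no; 1× N (X3) → no; 2× C (X2) → no; 2× C (X3) → no; 2× O (X1) → no.
That gives 9 matching atoms.

9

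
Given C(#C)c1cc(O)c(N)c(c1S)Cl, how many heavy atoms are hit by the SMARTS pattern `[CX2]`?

Check the 12 heavy atoms by environment: 6× c (aromatic, X3) → no; 1× Cl (X1) → no; 2× C (X2) → match; 1× S (X2) → no; 1× N (X3) → no; 1× O (X2) → no.
That gives 2 matching atoms.

2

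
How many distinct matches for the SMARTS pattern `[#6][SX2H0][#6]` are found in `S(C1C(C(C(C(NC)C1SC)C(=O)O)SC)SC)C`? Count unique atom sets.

4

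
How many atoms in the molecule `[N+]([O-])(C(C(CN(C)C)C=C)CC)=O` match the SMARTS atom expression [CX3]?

2

The query [CX3] means: C with X3: aliphatic carbon with exactly 3 total connections.
Check the 13 heavy atoms by environment: 7× C (X4) → no; 1× N (charge +1, X3) → no; 1× O (charge -1, X1) → no; 1× O (X1) → no; 2× C (X3) → match; 1× N (X3) → no.
That gives 2 matching atoms.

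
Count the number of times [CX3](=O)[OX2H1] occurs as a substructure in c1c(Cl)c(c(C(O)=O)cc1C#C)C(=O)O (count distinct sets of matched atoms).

[CX3](=O)[OX2H1] is the SMARTS for a carboxylic acid: an sp2 carbon double-bonded to O and single-bonded to an -OH oxygen.
The molecule carries 2 separate instances of a carboxylic acid group (-C(=O)OH) meeting every constraint; each maps to a distinct set of atoms, giving 2 matches.

2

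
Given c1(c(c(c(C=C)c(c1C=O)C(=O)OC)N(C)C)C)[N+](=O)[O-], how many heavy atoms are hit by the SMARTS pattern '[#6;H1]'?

2

The query [#6;H1] means: any carbon bearing exactly one hydrogen.
Check the 21 heavy atoms by environment: 6× c (aromatic, H0) → no; 1× C (H0) → no; 4× O (H0) → no; 4× C (H3) → no; 2× C (H1) → match; 1× N (charge +1, H0) → no; 1× O (charge -1, H0) → no; 1× C (H2) → no; 1× N (H0) → no.
That gives 2 matching atoms.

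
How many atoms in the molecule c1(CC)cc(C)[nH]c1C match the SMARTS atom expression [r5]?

Check the 9 heavy atoms by environment: 1× n (aromatic, in 5-ring) → match; 4× c (aromatic, in 5-ring) → match; 4× C (acyclic) → no.
Summing the matching environments: 1 + 4 = 5 matching atoms.

5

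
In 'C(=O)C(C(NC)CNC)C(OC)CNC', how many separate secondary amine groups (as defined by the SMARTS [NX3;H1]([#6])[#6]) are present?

3

[NX3;H1]([#6])[#6] is the SMARTS for a secondary amine: a trivalent nitrogen with one H, bonded to two carbons.
The molecule carries 3 separate instances of an N-methylamino group (-NHCH3) meeting every constraint; each maps to a distinct set of atoms, giving 3 matches.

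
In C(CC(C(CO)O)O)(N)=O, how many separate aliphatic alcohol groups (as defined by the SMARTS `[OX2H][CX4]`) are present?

[OX2H][CX4] is the SMARTS for an aliphatic alcohol: a hydroxyl oxygen bound to an sp3 (X4) carbon.
The molecule carries 3 separate instances of a hydroxyl group (-OH) meeting every constraint; each maps to a distinct set of atoms, giving 3 matches.

3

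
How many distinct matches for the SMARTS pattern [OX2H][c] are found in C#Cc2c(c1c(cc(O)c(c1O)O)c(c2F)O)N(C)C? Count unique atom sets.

4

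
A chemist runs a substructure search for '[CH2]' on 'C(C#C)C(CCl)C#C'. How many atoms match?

2

The query [CH2] means: aliphatic carbon with exactly two hydrogens.
Check the 8 heavy atoms by environment: 2× C (H2) → match; 3× C (H1) → no; 1× Cl (H0) → no; 2× C (H0) → no.
That gives 2 matching atoms.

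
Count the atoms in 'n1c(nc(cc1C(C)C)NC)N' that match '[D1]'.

4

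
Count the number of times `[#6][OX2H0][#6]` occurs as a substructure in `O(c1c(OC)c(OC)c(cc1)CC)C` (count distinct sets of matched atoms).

3

[#6][OX2H0][#6] is the SMARTS for an ether: an aliphatic oxygen bridging two carbons with no H on the oxygen.
The molecule carries 3 separate instances of a methoxy ether (-OCH3) meeting every constraint; each maps to a distinct set of atoms, giving 3 matches.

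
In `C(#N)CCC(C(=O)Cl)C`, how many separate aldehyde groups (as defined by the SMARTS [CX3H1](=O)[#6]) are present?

0

[CX3H1](=O)[#6] is the SMARTS for an aldehyde: an sp2 carbon with one H, double-bonded to O and single-bonded to carbon.
No fragment in the molecule satisfies every constraint, giving 0 matches.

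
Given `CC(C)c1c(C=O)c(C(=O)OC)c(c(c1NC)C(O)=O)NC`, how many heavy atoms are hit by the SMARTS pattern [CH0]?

The query [CH0] means: aliphatic carbon with no attached hydrogen.
Check the 22 heavy atoms by environment: 6× c (aromatic, H0) → no; 2× C (H0) → match; 4× O (H0) → no; 1× O (H1) → no; 5× C (H3) → no; 2× N (H1) → no; 2× C (H1) → no.
That gives 2 matching atoms.

2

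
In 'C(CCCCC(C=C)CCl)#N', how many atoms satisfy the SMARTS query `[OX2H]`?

0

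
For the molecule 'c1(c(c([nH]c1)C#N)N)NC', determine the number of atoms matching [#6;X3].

4

Check the 10 heavy atoms by environment: 1× n (aromatic, X3) → no; 4× c (aromatic, X3) → match; 2× N (X3) → no; 1× C (X4) → no; 1× C (X2) → no; 1× N (X1) → no.
That gives 4 matching atoms.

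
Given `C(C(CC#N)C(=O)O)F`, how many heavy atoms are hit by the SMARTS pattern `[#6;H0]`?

2

The query [#6;H0] means: any carbon with no attached hydrogen.
Check the 9 heavy atoms by environment: 2× C (H2) → no; 1× C (H1) → no; 2× C (H0) → match; 1× N (H0) → no; 1× O (H0) → no; 1× O (H1) → no; 1× F (H0) → no.
That gives 2 matching atoms.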